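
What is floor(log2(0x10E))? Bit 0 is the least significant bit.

8

0x10E = 100001110
The topmost 1 is at position 8 (since 2^8 = 256 ≤ 270 < 512).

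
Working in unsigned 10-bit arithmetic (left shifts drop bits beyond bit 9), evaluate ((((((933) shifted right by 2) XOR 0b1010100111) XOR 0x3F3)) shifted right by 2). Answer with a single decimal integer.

933 = 1110100101
→ shifted right by 2 → 0011101001 = 233
0b1010100111 = 1010100111
→ XOR → 1001001110 = 590
0x3F3 = 1111110011
→ XOR → 0110111101 = 445
→ shifted right by 2 → 0001101111 = 111

111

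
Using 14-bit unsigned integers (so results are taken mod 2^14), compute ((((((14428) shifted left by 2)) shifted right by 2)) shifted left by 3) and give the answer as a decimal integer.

736

14428 = 11100001011100
→ shifted left by 2 (mod 2^14) → 10000101110000 = 8560
→ shifted right by 2 → 00100001011100 = 2140
→ shifted left by 3 (mod 2^14) → 00001011100000 = 736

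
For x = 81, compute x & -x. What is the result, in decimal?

1

x = 1010001 = 81
-x (two's complement) = …0101111
AND   = 0000001 = 1
(x & -x isolates the lowest set bit of x.)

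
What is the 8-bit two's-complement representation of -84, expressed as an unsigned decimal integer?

172

84 in 8 bits: 01010100
Invert: 10101011
Add 1:  10101100 = 172
(Check: 2^8 - 84 = 256 - 84 = 172.)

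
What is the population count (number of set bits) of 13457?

13457 = 11010010010001
Count the 1s: 1 + 1 + 1 + 1 + 1 + 1 = 6

6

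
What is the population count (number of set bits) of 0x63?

4

0x63 = 1100011
Count the 1s: 1 + 1 + 1 + 1 = 4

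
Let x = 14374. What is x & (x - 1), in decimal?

x = 11100000100110 = 14374
x - 1 = 11100000100101
AND   = 11100000100100 = 14372
(x & (x - 1) clears the lowest set bit of x.)

14372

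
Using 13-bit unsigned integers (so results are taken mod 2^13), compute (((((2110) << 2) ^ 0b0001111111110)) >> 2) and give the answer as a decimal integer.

2110 = 0100000111110
→ << 2 (mod 2^13) → 0000011111000 = 248
0b0001111111110 = 0001111111110
→ ^ → 0001100000110 = 774
→ >> 2 → 0000011000001 = 193

193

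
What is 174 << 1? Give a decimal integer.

348

174 = 010101110
shift left by 1 → 101011100 = 348
(equivalently, 174 × 2^1 = 174 × 2)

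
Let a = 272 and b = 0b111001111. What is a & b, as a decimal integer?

256

272 = 100010000
b = 111001111
AND → 100000000 = 256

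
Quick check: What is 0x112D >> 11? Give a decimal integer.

0x112D = 1000100101101
shift right by 11 → 0000000000010 = 2
(equivalently, floor(4397 / 2048))

2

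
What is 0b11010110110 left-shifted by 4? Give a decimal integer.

x = 000011010110110
shift left by 4 → 110101101100000 = 27488
(equivalently, 1718 × 2^4 = 1718 × 16)

27488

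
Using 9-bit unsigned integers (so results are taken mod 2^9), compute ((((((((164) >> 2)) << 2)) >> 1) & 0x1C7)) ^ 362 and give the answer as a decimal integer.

296

164 = 010100100
→ >> 2 → 000101001 = 41
→ << 2 (mod 2^9) → 010100100 = 164
→ >> 1 → 001010010 = 82
0x1C7 = 111000111
→ & → 001000010 = 66
362 = 101101010
→ ^ → 100101000 = 296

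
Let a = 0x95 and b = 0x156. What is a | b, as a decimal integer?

0x95 = 010010101
0x156 = 101010110
 OR → 111010111 = 471

471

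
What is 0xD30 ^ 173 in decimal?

0xD30 = 110100110000
173 = 000010101101
XOR → 110110011101 = 3485

3485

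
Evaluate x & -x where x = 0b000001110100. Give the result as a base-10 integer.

x = 1110100 = 116
-x (two's complement) = …0001100
AND   = 0000100 = 4
(x & -x isolates the lowest set bit of x.)

4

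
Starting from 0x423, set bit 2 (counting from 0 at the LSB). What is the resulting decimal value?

1063

x = 10000100011
bit 2 is currently 0; set it via x | (1 << 2) = x | 4
→ 10000100111 = 1063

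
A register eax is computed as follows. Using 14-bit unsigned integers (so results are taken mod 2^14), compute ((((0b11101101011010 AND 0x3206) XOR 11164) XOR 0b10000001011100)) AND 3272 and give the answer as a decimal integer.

2240

0b11101101011010 = 11101101011010
0x3206 = 11001000000110
→ AND → 11001000000010 = 12802
11164 = 10101110011100
→ XOR → 01100110011110 = 6558
0b10000001011100 = 10000001011100
→ XOR → 11100111000010 = 14786
3272 = 00110011001000
→ AND → 00100011000000 = 2240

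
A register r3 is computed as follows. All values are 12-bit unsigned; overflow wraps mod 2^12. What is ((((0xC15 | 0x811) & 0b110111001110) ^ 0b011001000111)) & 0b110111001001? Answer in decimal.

2113

0xC15 = 110000010101
0x811 = 100000010001
→ | → 110000010101 = 3093
0b110111001110 = 110111001110
→ & → 110000000100 = 3076
0b011001000111 = 011001000111
→ ^ → 101001000011 = 2627
0b110111001001 = 110111001001
→ & → 100001000001 = 2113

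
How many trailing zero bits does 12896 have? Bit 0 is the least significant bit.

5

12896 = 11001001100000
Trailing zeros: 5, so the lowest set bit is bit 5 (value 32).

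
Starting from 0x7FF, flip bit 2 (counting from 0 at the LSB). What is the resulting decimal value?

x = 00011111111111
bit 2 is currently 1; toggle it via x ^ (1 << 2) = x ^ 4
→ 00011111111011 = 2043

2043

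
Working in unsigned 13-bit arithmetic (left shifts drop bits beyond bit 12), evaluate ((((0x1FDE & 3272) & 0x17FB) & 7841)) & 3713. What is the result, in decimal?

0x1FDE = 1111111011110
3272 = 0110011001000
→ & → 0110011001000 = 3272
0x17FB = 1011111111011
→ & → 0010011001000 = 1224
7841 = 1111010100001
→ & → 0010010000000 = 1152
3713 = 0111010000001
→ & → 0010010000000 = 1152

1152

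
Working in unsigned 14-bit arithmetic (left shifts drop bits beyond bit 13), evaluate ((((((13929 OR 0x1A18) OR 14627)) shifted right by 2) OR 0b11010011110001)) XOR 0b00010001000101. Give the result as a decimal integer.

13929 = 11011001101001
0x1A18 = 01101000011000
→ OR → 11111001111001 = 15993
14627 = 11100100100011
→ OR → 11111101111011 = 16251
→ shifted right by 2 → 00111111011110 = 4062
0b11010011110001 = 11010011110001
→ OR → 11111111111111 = 16383
0b00010001000101 = 00010001000101
→ XOR → 11101110111010 = 15290

15290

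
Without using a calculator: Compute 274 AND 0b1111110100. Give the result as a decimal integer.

272

274 = 0100010010
b = 1111110100
AND → 0100010000 = 272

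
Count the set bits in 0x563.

6

0x563 = 10101100011
Count the 1s: 1 + 1 + 1 + 1 + 1 + 1 = 6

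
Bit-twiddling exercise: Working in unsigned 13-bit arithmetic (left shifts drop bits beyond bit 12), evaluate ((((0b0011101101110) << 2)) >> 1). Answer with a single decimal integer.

0b0011101101110 = 0011101101110
→ << 2 (mod 2^13) → 1110110111000 = 7608
→ >> 1 → 0111011011100 = 3804

3804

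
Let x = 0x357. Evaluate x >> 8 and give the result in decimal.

3

0x357 = 1101010111
shift right by 8 → 0000000011 = 3
(equivalently, floor(855 / 256))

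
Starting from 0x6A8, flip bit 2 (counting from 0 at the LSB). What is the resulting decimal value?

1708

x = 011010101000
bit 2 is currently 0; toggle it via x ^ (1 << 2) = x ^ 4
→ 011010101100 = 1708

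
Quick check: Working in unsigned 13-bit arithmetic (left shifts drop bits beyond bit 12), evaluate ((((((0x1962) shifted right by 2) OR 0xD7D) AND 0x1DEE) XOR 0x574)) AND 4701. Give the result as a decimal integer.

24

0x1962 = 1100101100010
→ shifted right by 2 → 0011001011000 = 1624
0xD7D = 0110101111101
→ OR → 0111101111101 = 3965
0x1DEE = 1110111101110
→ AND → 0110101101100 = 3436
0x574 = 0010101110100
→ XOR → 0100000011000 = 2072
4701 = 1001001011101
→ AND → 0000000011000 = 24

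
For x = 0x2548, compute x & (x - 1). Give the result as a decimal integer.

9536

x = 10010101001000 = 9544
x - 1 = 10010101000111
AND   = 10010101000000 = 9536
(x & (x - 1) clears the lowest set bit of x.)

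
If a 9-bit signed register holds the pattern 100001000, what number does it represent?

pattern = 100001000 (MSB is 1 ⇒ negative)
Invert: 011110111, add 1 → 011111000 = 248, so the value is -248.
(Equivalently: 264 - 2^9 = 264 - 512 = -248.)

-248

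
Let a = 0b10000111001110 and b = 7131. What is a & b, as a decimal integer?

458

a = 10000111001110
7131 = 01101111011011
AND → 00000111001010 = 458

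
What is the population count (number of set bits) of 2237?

2237 = 100010111101
Count the 1s: 1 + 1 + 1 + 1 + 1 + 1 + 1 = 7

7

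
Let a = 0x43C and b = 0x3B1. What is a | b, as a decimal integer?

1981

0x43C = 10000111100
0x3B1 = 01110110001
 OR → 11110111101 = 1981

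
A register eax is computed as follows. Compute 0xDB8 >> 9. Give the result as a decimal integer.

6

0xDB8 = 110110111000
shift right by 9 → 000000000110 = 6
(equivalently, floor(3512 / 512))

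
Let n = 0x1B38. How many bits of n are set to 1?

0x1B38 = 1101100111000
Count the 1s: 1 + 1 + 1 + 1 + 1 + 1 + 1 = 7

7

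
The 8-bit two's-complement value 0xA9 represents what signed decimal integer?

-87

pattern = 10101001 (MSB is 1 ⇒ negative)
Invert: 01010110, add 1 → 01010111 = 87, so the value is -87.
(Equivalently: 169 - 2^8 = 169 - 256 = -87.)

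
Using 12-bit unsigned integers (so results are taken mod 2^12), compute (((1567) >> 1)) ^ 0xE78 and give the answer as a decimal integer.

1567 = 011000011111
→ >> 1 → 001100001111 = 783
0xE78 = 111001111000
→ ^ → 110101110111 = 3447

3447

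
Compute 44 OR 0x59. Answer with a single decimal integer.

44 = 0101100
0x59 = 1011001
 OR → 1111101 = 125

125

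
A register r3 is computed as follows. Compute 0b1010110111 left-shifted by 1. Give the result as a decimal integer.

1390

x = 01010110111
shift left by 1 → 10101101110 = 1390
(equivalently, 695 × 2^1 = 695 × 2)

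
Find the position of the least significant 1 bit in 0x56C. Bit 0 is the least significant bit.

2

0x56C = 10101101100
Trailing zeros: 2, so the lowest set bit is bit 2 (value 4).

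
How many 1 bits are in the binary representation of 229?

5

229 = 11100101
Count the 1s: 1 + 1 + 1 + 1 + 1 = 5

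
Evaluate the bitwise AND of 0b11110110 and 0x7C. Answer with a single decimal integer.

a = 11110110
0x7C = 01111100
AND → 01110100 = 116

116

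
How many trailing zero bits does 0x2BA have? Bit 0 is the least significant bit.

0x2BA = 1010111010
Trailing zeros: 1, so the lowest set bit is bit 1 (value 2).

1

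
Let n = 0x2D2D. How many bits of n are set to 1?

8

0x2D2D = 10110100101101
Count the 1s: 1 + 1 + 1 + 1 + 1 + 1 + 1 + 1 = 8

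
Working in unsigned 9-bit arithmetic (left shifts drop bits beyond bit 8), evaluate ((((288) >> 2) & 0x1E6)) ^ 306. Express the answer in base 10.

370

288 = 100100000
→ >> 2 → 001001000 = 72
0x1E6 = 111100110
→ & → 001000000 = 64
306 = 100110010
→ ^ → 101110010 = 370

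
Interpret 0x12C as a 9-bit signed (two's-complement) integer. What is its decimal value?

pattern = 100101100 (MSB is 1 ⇒ negative)
Invert: 011010011, add 1 → 011010100 = 212, so the value is -212.
(Equivalently: 300 - 2^9 = 300 - 512 = -212.)

-212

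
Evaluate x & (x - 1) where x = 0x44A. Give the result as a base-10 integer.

x = 10001001010 = 1098
x - 1 = 10001001001
AND   = 10001001000 = 1096
(x & (x - 1) clears the lowest set bit of x.)

1096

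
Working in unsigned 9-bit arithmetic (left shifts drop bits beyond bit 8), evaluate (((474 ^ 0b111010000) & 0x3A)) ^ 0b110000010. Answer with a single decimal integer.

392

474 = 111011010
0b111010000 = 111010000
→ ^ → 000001010 = 10
0x3A = 000111010
→ & → 000001010 = 10
0b110000010 = 110000010
→ ^ → 110001000 = 392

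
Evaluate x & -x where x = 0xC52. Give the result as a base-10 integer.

x = 110001010010 = 3154
-x (two's complement) = …001110101110
AND   = 000000000010 = 2
(x & -x isolates the lowest set bit of x.)

2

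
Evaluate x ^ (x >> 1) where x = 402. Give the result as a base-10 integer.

347

x = 110010010 = 402
x>>1 = 011001001
XOR  = 101011011 = 347
(x ^ (x >> 1) gives the standard binary-reflected Gray code of x.)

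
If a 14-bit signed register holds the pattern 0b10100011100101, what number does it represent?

-5915

pattern = 10100011100101 (MSB is 1 ⇒ negative)
Invert: 01011100011010, add 1 → 01011100011011 = 5915, so the value is -5915.
(Equivalently: 10469 - 2^14 = 10469 - 16384 = -5915.)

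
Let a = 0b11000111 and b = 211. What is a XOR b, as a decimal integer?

20

a = 11000111
211 = 11010011
XOR → 00010100 = 20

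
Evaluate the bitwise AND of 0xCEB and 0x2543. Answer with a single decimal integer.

0xCEB = 00110011101011
0x2543 = 10010101000011
AND → 00010001000011 = 1091

1091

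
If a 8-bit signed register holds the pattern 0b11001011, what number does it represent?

pattern = 11001011 (MSB is 1 ⇒ negative)
Invert: 00110100, add 1 → 00110101 = 53, so the value is -53.
(Equivalently: 203 - 2^8 = 203 - 256 = -53.)

-53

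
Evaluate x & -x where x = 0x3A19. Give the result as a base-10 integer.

1

x = 11101000011001 = 14873
-x (two's complement) = …00010111100111
AND   = 00000000000001 = 1
(x & -x isolates the lowest set bit of x.)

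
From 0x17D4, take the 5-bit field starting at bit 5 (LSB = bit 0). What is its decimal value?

30

v = 01011111010100
Shift right by 5: 010111110
Mask low 5 bits: 11110 = 30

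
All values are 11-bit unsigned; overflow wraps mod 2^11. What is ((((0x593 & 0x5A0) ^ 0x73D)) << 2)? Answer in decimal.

0x593 = 10110010011
0x5A0 = 10110100000
→ & → 10110000000 = 1408
0x73D = 11100111101
→ ^ → 01010111101 = 701
→ << 2 (mod 2^11) → 01011110100 = 756

756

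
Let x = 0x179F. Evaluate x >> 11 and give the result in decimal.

0x179F = 1011110011111
shift right by 11 → 0000000000010 = 2
(equivalently, floor(6047 / 2048))

2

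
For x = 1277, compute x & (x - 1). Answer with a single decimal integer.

x = 10011111101 = 1277
x - 1 = 10011111100
AND   = 10011111100 = 1276
(x & (x - 1) clears the lowest set bit of x.)

1276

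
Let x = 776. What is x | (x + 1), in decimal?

777

x = 1100001000 = 776
x + 1 = 1100001001
OR    = 1100001001 = 777
(x | (x + 1) sets the lowest cleared bit.)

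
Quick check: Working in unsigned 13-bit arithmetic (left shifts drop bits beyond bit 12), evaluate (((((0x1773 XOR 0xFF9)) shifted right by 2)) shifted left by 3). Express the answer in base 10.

0x1773 = 1011101110011
0xFF9 = 0111111111001
→ XOR → 1100010001010 = 6282
→ shifted right by 2 → 0011000100010 = 1570
→ shifted left by 3 (mod 2^13) → 1000100010000 = 4368

4368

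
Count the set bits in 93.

5

93 = 1011101
Count the 1s: 1 + 1 + 1 + 1 + 1 = 5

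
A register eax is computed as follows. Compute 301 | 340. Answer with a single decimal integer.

381

301 = 100101101
340 = 101010100
 OR → 101111101 = 381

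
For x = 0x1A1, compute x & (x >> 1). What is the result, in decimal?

128

x = 110100001 = 417
x>>1 = 011010000
AND  = 010000000 = 128
(x & (x >> 1) has a 1 wherever x has two consecutive 1 bits.)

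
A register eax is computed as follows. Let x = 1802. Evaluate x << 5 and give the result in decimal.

57664

1802 = 0000011100001010
shift left by 5 → 1110000101000000 = 57664
(equivalently, 1802 × 2^5 = 1802 × 32)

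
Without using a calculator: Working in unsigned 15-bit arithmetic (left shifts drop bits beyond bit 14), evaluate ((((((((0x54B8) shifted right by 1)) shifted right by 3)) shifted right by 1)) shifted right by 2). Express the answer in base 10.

169

0x54B8 = 101010010111000
→ shifted right by 1 → 010101001011100 = 10844
→ shifted right by 3 → 000010101001011 = 1355
→ shifted right by 1 → 000001010100101 = 677
→ shifted right by 2 → 000000010101001 = 169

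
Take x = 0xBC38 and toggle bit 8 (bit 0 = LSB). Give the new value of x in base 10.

x = 1011110000111000
bit 8 is currently 0; toggle it via x ^ (1 << 8) = x ^ 256
→ 1011110100111000 = 48440

48440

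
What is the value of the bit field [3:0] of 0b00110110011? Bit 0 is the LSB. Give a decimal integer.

v = 00110110011
Shift right by 0: 00110110011
Mask low 4 bits: 0011 = 3

3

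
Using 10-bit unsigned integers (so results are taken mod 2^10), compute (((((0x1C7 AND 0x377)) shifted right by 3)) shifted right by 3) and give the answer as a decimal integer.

5

0x1C7 = 0111000111
0x377 = 1101110111
→ AND → 0101000111 = 327
→ shifted right by 3 → 0000101000 = 40
→ shifted right by 3 → 0000000101 = 5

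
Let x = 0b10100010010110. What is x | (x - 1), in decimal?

x = 10100010010110 = 10390
x - 1 = 10100010010101
OR    = 10100010010111 = 10391
(x | (x - 1) sets all bits below the lowest set bit.)

10391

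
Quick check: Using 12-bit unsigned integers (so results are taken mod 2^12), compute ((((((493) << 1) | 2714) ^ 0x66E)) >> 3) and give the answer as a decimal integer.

493 = 000111101101
→ << 1 (mod 2^12) → 001111011010 = 986
2714 = 101010011010
→ | → 101111011010 = 3034
0x66E = 011001101110
→ ^ → 110110110100 = 3508
→ >> 3 → 000110110110 = 438

438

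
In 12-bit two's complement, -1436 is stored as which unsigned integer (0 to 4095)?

1436 in 12 bits: 010110011100
Invert: 101001100011
Add 1:  101001100100 = 2660
(Check: 2^12 - 1436 = 4096 - 1436 = 2660.)

2660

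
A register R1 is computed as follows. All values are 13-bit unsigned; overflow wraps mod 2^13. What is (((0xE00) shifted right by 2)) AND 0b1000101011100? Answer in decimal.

256

0xE00 = 0111000000000
→ shifted right by 2 → 0001110000000 = 896
0b1000101011100 = 1000101011100
→ AND → 0000100000000 = 256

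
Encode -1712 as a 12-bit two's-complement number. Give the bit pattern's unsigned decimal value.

2384

1712 in 12 bits: 011010110000
Invert: 100101001111
Add 1:  100101010000 = 2384
(Check: 2^12 - 1712 = 4096 - 1712 = 2384.)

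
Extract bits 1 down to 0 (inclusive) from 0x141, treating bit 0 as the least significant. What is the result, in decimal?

1

v = 00101000001
Shift right by 0: 00101000001
Mask low 2 bits: 01 = 1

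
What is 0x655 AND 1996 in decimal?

0x655 = 11001010101
1996 = 11111001100
AND → 11001000100 = 1604

1604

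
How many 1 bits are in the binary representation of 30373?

9

30373 = 111011010100101
Count the 1s: 1 + 1 + 1 + 1 + 1 + 1 + 1 + 1 + 1 = 9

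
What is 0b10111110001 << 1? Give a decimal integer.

3042

x = 010111110001
shift left by 1 → 101111100010 = 3042
(equivalently, 1521 × 2^1 = 1521 × 2)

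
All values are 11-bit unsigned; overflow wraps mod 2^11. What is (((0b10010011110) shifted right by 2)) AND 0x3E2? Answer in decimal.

0b10010011110 = 10010011110
→ shifted right by 2 → 00100100111 = 295
0x3E2 = 01111100010
→ AND → 00100100010 = 290

290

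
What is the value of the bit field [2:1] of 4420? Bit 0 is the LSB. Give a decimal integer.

2

v = 1000101000100
Shift right by 1: 100010100010
Mask low 2 bits: 10 = 2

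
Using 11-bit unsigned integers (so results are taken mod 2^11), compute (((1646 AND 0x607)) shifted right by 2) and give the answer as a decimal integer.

385

1646 = 11001101110
0x607 = 11000000111
→ AND → 11000000110 = 1542
→ shifted right by 2 → 00110000001 = 385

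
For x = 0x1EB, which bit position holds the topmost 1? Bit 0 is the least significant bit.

8

0x1EB = 111101011
The topmost 1 is at position 8 (since 2^8 = 256 ≤ 491 < 512).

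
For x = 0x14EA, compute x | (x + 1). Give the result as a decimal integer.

5355

x = 1010011101010 = 5354
x + 1 = 1010011101011
OR    = 1010011101011 = 5355
(x | (x + 1) sets the lowest cleared bit.)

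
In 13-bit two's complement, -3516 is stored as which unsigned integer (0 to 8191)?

3516 in 13 bits: 0110110111100
Invert: 1001001000011
Add 1:  1001001000100 = 4676
(Check: 2^13 - 3516 = 8192 - 3516 = 4676.)

4676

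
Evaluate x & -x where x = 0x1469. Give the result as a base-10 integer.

x = 1010001101001 = 5225
-x (two's complement) = …0101110010111
AND   = 0000000000001 = 1
(x & -x isolates the lowest set bit of x.)

1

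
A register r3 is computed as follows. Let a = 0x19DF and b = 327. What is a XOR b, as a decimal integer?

6296

0x19DF = 1100111011111
327 = 0000101000111
XOR → 1100010011000 = 6296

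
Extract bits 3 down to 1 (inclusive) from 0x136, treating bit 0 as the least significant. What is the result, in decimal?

v = 0100110110
Shift right by 1: 010011011
Mask low 3 bits: 011 = 3

3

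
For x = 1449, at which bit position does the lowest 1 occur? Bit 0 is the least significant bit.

1449 = 10110101001
Trailing zeros: 0, so the lowest set bit is bit 0 (value 1).

0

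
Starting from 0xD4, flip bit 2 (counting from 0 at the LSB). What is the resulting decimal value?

x = 011010100
bit 2 is currently 1; toggle it via x ^ (1 << 2) = x ^ 4
→ 011010000 = 208

208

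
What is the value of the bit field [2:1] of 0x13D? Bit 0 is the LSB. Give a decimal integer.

v = 0100111101
Shift right by 1: 010011110
Mask low 2 bits: 10 = 2

2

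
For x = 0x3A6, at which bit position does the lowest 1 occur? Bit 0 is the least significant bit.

1

0x3A6 = 1110100110
Trailing zeros: 1, so the lowest set bit is bit 1 (value 2).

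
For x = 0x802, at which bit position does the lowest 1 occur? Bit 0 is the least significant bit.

0x802 = 100000000010
Trailing zeros: 1, so the lowest set bit is bit 1 (value 2).

1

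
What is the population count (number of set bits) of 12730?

12730 = 11000110111010
Count the 1s: 1 + 1 + 1 + 1 + 1 + 1 + 1 + 1 = 8

8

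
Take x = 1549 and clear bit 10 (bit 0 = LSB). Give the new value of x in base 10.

x = 11000001101
bit 10 is currently 1; clear it via x & ~(1 << 10) = x & ~1024
→ 01000001101 = 525

525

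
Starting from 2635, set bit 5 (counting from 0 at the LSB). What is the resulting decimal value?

2667

x = 101001001011
bit 5 is currently 0; set it via x | (1 << 5) = x | 32
→ 101001101011 = 2667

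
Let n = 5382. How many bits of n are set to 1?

5382 = 1010100000110
Count the 1s: 1 + 1 + 1 + 1 + 1 = 5

5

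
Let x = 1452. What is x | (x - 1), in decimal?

x = 10110101100 = 1452
x - 1 = 10110101011
OR    = 10110101111 = 1455
(x | (x - 1) sets all bits below the lowest set bit.)

1455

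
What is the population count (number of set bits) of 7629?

7629 = 1110111001101
Count the 1s: 1 + 1 + 1 + 1 + 1 + 1 + 1 + 1 + 1 = 9

9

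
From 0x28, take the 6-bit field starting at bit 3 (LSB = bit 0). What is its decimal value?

5

v = 0000101000
Shift right by 3: 0000101
Mask low 6 bits: 000101 = 5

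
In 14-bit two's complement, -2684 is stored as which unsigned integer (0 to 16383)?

2684 in 14 bits: 00101001111100
Invert: 11010110000011
Add 1:  11010110000100 = 13700
(Check: 2^14 - 2684 = 16384 - 2684 = 13700.)

13700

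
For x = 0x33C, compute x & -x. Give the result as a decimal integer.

4

x = 1100111100 = 828
-x (two's complement) = …0011000100
AND   = 0000000100 = 4
(x & -x isolates the lowest set bit of x.)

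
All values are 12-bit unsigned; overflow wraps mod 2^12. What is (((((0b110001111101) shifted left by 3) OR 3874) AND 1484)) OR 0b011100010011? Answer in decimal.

0b110001111101 = 110001111101
→ shifted left by 3 (mod 2^12) → 001111101000 = 1000
3874 = 111100100010
→ OR → 111111101010 = 4074
1484 = 010111001100
→ AND → 010111001000 = 1480
0b011100010011 = 011100010011
→ OR → 011111011011 = 2011

2011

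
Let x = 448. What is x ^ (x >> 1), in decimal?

288

x = 111000000 = 448
x>>1 = 011100000
XOR  = 100100000 = 288
(x ^ (x >> 1) gives the standard binary-reflected Gray code of x.)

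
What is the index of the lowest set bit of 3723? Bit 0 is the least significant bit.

3723 = 111010001011
Trailing zeros: 0, so the lowest set bit is bit 0 (value 1).

0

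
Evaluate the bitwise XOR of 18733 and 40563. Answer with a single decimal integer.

55134

18733 = 0100100100101101
40563 = 1001111001110011
XOR → 1101011101011110 = 55134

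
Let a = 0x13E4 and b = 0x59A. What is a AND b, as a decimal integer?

384

0x13E4 = 1001111100100
0x59A = 0010110011010
AND → 0000110000000 = 384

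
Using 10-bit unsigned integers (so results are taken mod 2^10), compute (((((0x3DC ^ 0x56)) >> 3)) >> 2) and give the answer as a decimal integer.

28

0x3DC = 1111011100
0x56 = 0001010110
→ ^ → 1110001010 = 906
→ >> 3 → 0001110001 = 113
→ >> 2 → 0000011100 = 28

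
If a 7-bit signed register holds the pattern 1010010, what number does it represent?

-46

pattern = 1010010 (MSB is 1 ⇒ negative)
Invert: 0101101, add 1 → 0101110 = 46, so the value is -46.
(Equivalently: 82 - 2^7 = 82 - 128 = -46.)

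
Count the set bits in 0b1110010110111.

n = 1110010110111
Count the 1s: 1 + 1 + 1 + 1 + 1 + 1 + 1 + 1 + 1 = 9

9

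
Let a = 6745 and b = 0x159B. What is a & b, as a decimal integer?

4121

6745 = 1101001011001
0x159B = 1010110011011
AND → 1000000011001 = 4121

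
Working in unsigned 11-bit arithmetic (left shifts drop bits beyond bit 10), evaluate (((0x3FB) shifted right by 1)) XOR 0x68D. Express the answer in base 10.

1904

0x3FB = 01111111011
→ shifted right by 1 → 00111111101 = 509
0x68D = 11010001101
→ XOR → 11101110000 = 1904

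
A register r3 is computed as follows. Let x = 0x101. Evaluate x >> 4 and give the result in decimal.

0x101 = 100000001
shift right by 4 → 000010000 = 16
(equivalently, floor(257 / 16))

16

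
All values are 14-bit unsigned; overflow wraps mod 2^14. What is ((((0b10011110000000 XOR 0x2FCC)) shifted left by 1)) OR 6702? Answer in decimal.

6846

0b10011110000000 = 10011110000000
0x2FCC = 10111111001100
→ XOR → 00100001001100 = 2124
→ shifted left by 1 (mod 2^14) → 01000010011000 = 4248
6702 = 01101000101110
→ OR → 01101010111110 = 6846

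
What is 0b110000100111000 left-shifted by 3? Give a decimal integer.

x = 000110000100111000
shift left by 3 → 110000100111000000 = 199104
(equivalently, 24888 × 2^3 = 24888 × 8)

199104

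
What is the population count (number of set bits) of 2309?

4

2309 = 100100000101
Count the 1s: 1 + 1 + 1 + 1 = 4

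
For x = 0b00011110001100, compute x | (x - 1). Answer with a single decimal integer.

1935

x = 11110001100 = 1932
x - 1 = 11110001011
OR    = 11110001111 = 1935
(x | (x - 1) sets all bits below the lowest set bit.)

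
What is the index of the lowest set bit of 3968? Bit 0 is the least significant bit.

7

3968 = 111110000000
Trailing zeros: 7, so the lowest set bit is bit 7 (value 128).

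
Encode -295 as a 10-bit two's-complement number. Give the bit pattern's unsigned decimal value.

729

295 in 10 bits: 0100100111
Invert: 1011011000
Add 1:  1011011001 = 729
(Check: 2^10 - 295 = 1024 - 295 = 729.)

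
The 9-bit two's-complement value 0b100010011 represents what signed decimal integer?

pattern = 100010011 (MSB is 1 ⇒ negative)
Invert: 011101100, add 1 → 011101101 = 237, so the value is -237.
(Equivalently: 275 - 2^9 = 275 - 512 = -237.)

-237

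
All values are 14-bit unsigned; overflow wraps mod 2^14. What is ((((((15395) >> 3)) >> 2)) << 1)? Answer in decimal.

962

15395 = 11110000100011
→ >> 3 → 00011110000100 = 1924
→ >> 2 → 00000111100001 = 481
→ << 1 (mod 2^14) → 00001111000010 = 962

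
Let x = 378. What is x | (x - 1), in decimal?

x = 101111010 = 378
x - 1 = 101111001
OR    = 101111011 = 379
(x | (x - 1) sets all bits below the lowest set bit.)

379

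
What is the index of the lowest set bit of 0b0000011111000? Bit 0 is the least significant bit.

3

0b0000011111000 = 11111000
Trailing zeros: 3, so the lowest set bit is bit 3 (value 8).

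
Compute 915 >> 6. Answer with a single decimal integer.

915 = 1110010011
shift right by 6 → 0000001110 = 14
(equivalently, floor(915 / 64))

14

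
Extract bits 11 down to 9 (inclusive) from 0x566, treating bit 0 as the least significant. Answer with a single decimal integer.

v = 010101100110
Shift right by 9: 010
Mask low 3 bits: 010 = 2

2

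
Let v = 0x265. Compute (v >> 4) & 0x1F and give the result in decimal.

v = 1001100101
Shift right by 4: 100110
Mask low 5 bits: 00110 = 6

6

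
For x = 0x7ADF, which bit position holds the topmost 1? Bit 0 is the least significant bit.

0x7ADF = 111101011011111
The topmost 1 is at position 14 (since 2^14 = 16384 ≤ 31455 < 32768).

14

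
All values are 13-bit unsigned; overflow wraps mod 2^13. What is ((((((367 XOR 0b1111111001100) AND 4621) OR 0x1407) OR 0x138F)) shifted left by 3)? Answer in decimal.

7288

367 = 0000101101111
0b1111111001100 = 1111111001100
→ XOR → 1111010100011 = 7843
4621 = 1001000001101
→ AND → 1001000000001 = 4609
0x1407 = 1010000000111
→ OR → 1011000000111 = 5639
0x138F = 1001110001111
→ OR → 1011110001111 = 6031
→ shifted left by 3 (mod 2^13) → 1110001111000 = 7288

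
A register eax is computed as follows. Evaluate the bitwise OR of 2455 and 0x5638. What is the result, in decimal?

24511

2455 = 000100110010111
0x5638 = 101011000111000
 OR → 101111110111111 = 24511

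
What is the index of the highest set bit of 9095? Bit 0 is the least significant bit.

13

9095 = 10001110000111
The topmost 1 is at position 13 (since 2^13 = 8192 ≤ 9095 < 16384).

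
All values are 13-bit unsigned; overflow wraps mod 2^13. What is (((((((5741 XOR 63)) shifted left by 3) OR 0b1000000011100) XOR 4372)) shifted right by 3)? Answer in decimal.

5741 = 1011001101101
63 = 0000000111111
→ XOR → 1011001010010 = 5714
→ shifted left by 3 (mod 2^13) → 1001010010000 = 4752
0b1000000011100 = 1000000011100
→ OR → 1001010011100 = 4764
4372 = 1000100010100
→ XOR → 0001110001000 = 904
→ shifted right by 3 → 0000001110001 = 113

113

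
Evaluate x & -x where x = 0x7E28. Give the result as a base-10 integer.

8

x = 111111000101000 = 32296
-x (two's complement) = …000000111011000
AND   = 000000000001000 = 8
(x & -x isolates the lowest set bit of x.)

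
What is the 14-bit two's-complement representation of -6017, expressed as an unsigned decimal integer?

10367

6017 in 14 bits: 01011110000001
Invert: 10100001111110
Add 1:  10100001111111 = 10367
(Check: 2^14 - 6017 = 16384 - 6017 = 10367.)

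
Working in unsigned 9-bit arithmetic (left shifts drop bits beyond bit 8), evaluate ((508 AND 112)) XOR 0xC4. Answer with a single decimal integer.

508 = 111111100
112 = 001110000
→ AND → 001110000 = 112
0xC4 = 011000100
→ XOR → 010110100 = 180

180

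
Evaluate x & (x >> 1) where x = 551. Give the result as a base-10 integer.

x = 1000100111 = 551
x>>1 = 0100010011
AND  = 0000000011 = 3
(x & (x >> 1) has a 1 wherever x has two consecutive 1 bits.)

3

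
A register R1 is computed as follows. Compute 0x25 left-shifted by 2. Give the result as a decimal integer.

0x25 = 00100101
shift left by 2 → 10010100 = 148
(equivalently, 37 × 2^2 = 37 × 4)

148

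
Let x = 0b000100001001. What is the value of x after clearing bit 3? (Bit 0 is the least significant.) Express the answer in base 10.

x = 000100001001
bit 3 is currently 1; clear it via x & ~(1 << 3) = x & ~8
→ 000100000001 = 257

257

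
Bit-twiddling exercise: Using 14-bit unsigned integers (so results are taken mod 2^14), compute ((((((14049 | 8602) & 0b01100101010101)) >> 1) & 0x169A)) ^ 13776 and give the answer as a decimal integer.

13656

14049 = 11011011100001
8602 = 10000110011010
→ | → 11011111111011 = 14331
0b01100101010101 = 01100101010101
→ & → 01000101010001 = 4433
→ >> 1 → 00100010101000 = 2216
0x169A = 01011010011010
→ & → 00000010001000 = 136
13776 = 11010111010000
→ ^ → 11010101011000 = 13656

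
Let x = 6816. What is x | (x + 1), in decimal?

x = 1101010100000 = 6816
x + 1 = 1101010100001
OR    = 1101010100001 = 6817
(x | (x + 1) sets the lowest cleared bit.)

6817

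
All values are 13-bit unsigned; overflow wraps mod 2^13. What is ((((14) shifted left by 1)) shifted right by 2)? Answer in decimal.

14 = 0000000001110
→ shifted left by 1 (mod 2^13) → 0000000011100 = 28
→ shifted right by 2 → 0000000000111 = 7

7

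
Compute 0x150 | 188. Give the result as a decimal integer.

508

0x150 = 101010000
188 = 010111100
 OR → 111111100 = 508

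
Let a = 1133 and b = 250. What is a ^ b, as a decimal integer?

1133 = 10001101101
250 = 00011111010
XOR → 10010010111 = 1175

1175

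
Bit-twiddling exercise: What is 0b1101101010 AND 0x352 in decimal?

a = 1101101010
0x352 = 1101010010
AND → 1101000010 = 834

834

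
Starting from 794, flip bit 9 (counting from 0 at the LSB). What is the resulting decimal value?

282

x = 1100011010
bit 9 is currently 1; toggle it via x ^ (1 << 9) = x ^ 512
→ 0100011010 = 282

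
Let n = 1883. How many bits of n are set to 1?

8

1883 = 11101011011
Count the 1s: 1 + 1 + 1 + 1 + 1 + 1 + 1 + 1 = 8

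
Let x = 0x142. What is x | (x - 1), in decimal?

323

x = 101000010 = 322
x - 1 = 101000001
OR    = 101000011 = 323
(x | (x - 1) sets all bits below the lowest set bit.)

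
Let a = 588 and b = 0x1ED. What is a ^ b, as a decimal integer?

929

588 = 1001001100
0x1ED = 0111101101
XOR → 1110100001 = 929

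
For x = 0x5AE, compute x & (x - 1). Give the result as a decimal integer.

x = 10110101110 = 1454
x - 1 = 10110101101
AND   = 10110101100 = 1452
(x & (x - 1) clears the lowest set bit of x.)

1452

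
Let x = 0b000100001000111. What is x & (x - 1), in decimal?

2118

x = 100001000111 = 2119
x - 1 = 100001000110
AND   = 100001000110 = 2118
(x & (x - 1) clears the lowest set bit of x.)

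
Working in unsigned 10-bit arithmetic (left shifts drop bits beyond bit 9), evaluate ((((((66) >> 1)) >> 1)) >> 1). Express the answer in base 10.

66 = 0001000010
→ >> 1 → 0000100001 = 33
→ >> 1 → 0000010000 = 16
→ >> 1 → 0000001000 = 8

8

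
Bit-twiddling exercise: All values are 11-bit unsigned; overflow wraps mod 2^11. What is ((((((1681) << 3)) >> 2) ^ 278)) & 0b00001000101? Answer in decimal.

1681 = 11010010001
→ << 3 (mod 2^11) → 10010001000 = 1160
→ >> 2 → 00100100010 = 290
278 = 00100010110
→ ^ → 00000110100 = 52
0b00001000101 = 00001000101
→ & → 00000000100 = 4

4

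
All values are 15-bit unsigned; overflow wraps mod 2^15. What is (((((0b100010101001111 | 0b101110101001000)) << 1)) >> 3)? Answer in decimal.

0b100010101001111 = 100010101001111
0b101110101001000 = 101110101001000
→ | → 101110101001111 = 23887
→ << 1 (mod 2^15) → 011101010011110 = 15006
→ >> 3 → 000011101010011 = 1875

1875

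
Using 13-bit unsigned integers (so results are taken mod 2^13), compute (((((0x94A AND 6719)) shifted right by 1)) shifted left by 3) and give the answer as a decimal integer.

40

0x94A = 0100101001010
6719 = 1101000111111
→ AND → 0100000001010 = 2058
→ shifted right by 1 → 0010000000101 = 1029
→ shifted left by 3 (mod 2^13) → 0000000101000 = 40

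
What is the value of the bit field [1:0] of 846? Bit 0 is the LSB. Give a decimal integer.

2

v = 01101001110
Shift right by 0: 01101001110
Mask low 2 bits: 10 = 2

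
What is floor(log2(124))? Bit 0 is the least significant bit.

124 = 1111100
The topmost 1 is at position 6 (since 2^6 = 64 ≤ 124 < 128).

6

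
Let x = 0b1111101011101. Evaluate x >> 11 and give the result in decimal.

3

x = 1111101011101
shift right by 11 → 0000000000011 = 3
(equivalently, floor(8029 / 2048))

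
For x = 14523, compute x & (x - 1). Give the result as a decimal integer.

x = 11100010111011 = 14523
x - 1 = 11100010111010
AND   = 11100010111010 = 14522
(x & (x - 1) clears the lowest set bit of x.)

14522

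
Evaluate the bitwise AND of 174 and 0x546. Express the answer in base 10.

6

174 = 00010101110
0x546 = 10101000110
AND → 00000000110 = 6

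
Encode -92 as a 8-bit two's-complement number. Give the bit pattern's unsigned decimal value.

92 in 8 bits: 01011100
Invert: 10100011
Add 1:  10100100 = 164
(Check: 2^8 - 92 = 256 - 92 = 164.)

164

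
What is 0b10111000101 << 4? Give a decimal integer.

23632

x = 000010111000101
shift left by 4 → 101110001010000 = 23632
(equivalently, 1477 × 2^4 = 1477 × 16)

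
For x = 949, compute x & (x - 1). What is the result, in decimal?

x = 1110110101 = 949
x - 1 = 1110110100
AND   = 1110110100 = 948
(x & (x - 1) clears the lowest set bit of x.)

948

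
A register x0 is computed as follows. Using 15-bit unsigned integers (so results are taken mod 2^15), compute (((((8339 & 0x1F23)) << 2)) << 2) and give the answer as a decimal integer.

8339 = 010000010010011
0x1F23 = 001111100100011
→ & → 000000000000011 = 3
→ << 2 (mod 2^15) → 000000000001100 = 12
→ << 2 (mod 2^15) → 000000000110000 = 48

48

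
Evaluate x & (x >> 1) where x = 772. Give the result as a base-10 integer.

256

x = 1100000100 = 772
x>>1 = 0110000010
AND  = 0100000000 = 256
(x & (x >> 1) has a 1 wherever x has two consecutive 1 bits.)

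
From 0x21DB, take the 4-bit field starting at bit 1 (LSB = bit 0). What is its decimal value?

13

v = 10000111011011
Shift right by 1: 1000011101101
Mask low 4 bits: 1101 = 13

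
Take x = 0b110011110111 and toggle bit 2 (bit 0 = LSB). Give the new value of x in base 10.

3315

x = 110011110111
bit 2 is currently 1; toggle it via x ^ (1 << 2) = x ^ 4
→ 110011110011 = 3315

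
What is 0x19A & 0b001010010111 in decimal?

146

0x19A = 0110011010
b = 1010010111
AND → 0010010010 = 146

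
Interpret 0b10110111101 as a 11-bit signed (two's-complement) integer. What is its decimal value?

-579

pattern = 10110111101 (MSB is 1 ⇒ negative)
Invert: 01001000010, add 1 → 01001000011 = 579, so the value is -579.
(Equivalently: 1469 - 2^11 = 1469 - 2048 = -579.)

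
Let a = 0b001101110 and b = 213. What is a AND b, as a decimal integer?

68

a = 01101110
213 = 11010101
AND → 01000100 = 68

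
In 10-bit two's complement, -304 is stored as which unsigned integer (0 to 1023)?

304 in 10 bits: 0100110000
Invert: 1011001111
Add 1:  1011010000 = 720
(Check: 2^10 - 304 = 1024 - 304 = 720.)

720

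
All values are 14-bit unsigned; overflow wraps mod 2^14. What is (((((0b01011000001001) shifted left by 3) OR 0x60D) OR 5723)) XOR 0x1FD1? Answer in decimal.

10638

0b01011000001001 = 01011000001001
→ shifted left by 3 (mod 2^14) → 11000001001000 = 12360
0x60D = 00011000001101
→ OR → 11011001001101 = 13901
5723 = 01011001011011
→ OR → 11011001011111 = 13919
0x1FD1 = 01111111010001
→ XOR → 10100110001110 = 10638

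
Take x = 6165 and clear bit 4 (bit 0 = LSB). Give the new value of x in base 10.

6149

x = 1100000010101
bit 4 is currently 1; clear it via x & ~(1 << 4) = x & ~16
→ 1100000000101 = 6149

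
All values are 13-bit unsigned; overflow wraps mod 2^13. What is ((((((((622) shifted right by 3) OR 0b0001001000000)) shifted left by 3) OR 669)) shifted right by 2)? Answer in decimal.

622 = 0001001101110
→ shifted right by 3 → 0000001001101 = 77
0b0001001000000 = 0001001000000
→ OR → 0001001001101 = 589
→ shifted left by 3 (mod 2^13) → 1001001101000 = 4712
669 = 0001010011101
→ OR → 1001011111101 = 4861
→ shifted right by 2 → 0010010111111 = 1215

1215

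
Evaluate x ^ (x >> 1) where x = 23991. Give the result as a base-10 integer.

x = 101110110110111 = 23991
x>>1 = 010111011011011
XOR  = 111001101101100 = 29548
(x ^ (x >> 1) gives the standard binary-reflected Gray code of x.)

29548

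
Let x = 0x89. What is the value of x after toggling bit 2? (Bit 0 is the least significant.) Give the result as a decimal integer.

x = 0010001001
bit 2 is currently 0; toggle it via x ^ (1 << 2) = x ^ 4
→ 0010001101 = 141

141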